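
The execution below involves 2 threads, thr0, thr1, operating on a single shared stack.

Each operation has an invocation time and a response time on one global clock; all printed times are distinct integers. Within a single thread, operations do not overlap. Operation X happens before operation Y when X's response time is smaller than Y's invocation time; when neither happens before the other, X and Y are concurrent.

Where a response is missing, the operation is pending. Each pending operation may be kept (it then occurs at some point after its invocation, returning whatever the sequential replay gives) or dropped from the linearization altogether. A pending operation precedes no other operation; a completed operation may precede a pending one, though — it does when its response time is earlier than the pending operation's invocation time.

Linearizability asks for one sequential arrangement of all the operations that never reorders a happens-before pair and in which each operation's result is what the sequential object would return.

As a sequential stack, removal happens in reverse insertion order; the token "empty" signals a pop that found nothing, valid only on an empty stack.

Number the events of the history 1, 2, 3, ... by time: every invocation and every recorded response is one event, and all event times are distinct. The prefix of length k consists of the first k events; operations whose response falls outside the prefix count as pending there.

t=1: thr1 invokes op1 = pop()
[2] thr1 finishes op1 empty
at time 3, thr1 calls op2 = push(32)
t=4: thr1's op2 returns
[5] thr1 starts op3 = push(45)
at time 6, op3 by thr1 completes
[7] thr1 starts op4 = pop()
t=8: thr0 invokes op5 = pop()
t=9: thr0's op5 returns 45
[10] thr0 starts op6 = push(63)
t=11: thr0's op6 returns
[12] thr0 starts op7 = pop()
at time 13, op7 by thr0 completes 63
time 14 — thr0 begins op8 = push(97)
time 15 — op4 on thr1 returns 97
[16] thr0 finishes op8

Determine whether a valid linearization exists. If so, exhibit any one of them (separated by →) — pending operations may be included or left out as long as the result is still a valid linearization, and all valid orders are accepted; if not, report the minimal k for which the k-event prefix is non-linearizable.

step 1: op1 pop() → empty — stack <>
step 2: op2 push(32) — stack <32>
step 3: op3 push(45) — stack <32,45>
step 4: op5 pop() → 45 — stack <32>
step 5: op6 push(63) — stack <32,63>
step 6: op7 pop() → 63 — stack <32>
step 7: op8 push(97) — stack <32,97>
step 8: op4 pop() → 97 — stack <32>

linearizable — witness: op1 → op2 → op3 → op5 → op6 → op7 → op8 → op4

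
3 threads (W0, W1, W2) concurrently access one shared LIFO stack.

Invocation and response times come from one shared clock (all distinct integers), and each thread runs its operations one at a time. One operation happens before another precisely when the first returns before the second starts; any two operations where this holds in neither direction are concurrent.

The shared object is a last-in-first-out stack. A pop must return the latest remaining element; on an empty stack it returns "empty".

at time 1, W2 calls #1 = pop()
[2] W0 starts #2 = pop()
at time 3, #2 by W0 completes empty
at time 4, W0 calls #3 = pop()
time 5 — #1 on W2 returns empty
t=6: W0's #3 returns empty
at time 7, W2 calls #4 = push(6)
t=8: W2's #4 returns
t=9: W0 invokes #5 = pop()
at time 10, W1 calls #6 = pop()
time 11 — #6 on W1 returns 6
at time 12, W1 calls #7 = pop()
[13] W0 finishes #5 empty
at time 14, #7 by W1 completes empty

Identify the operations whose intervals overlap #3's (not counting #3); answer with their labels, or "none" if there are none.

concurrent with #3 ([4,6]): every op whose interval crosses 4..6
#1 [1,5]: concurrent
#2 [2,3]: before
#4 [7,8]: after
#5 [9,13]: after
#6 [10,11]: after
#7 [12,14]: after

#1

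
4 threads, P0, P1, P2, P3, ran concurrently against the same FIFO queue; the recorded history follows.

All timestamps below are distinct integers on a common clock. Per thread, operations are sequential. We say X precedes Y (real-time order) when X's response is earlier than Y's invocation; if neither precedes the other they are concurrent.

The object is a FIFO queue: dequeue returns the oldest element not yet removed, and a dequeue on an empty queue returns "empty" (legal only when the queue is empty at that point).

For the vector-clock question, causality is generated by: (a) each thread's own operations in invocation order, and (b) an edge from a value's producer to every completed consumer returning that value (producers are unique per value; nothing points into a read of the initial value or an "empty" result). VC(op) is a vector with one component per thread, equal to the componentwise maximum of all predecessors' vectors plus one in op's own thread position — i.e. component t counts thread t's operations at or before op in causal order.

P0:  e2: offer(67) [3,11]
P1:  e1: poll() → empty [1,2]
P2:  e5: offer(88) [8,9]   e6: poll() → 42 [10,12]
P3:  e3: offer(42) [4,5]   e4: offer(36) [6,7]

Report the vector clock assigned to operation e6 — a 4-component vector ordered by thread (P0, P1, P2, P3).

(0, 0, 2, 1)

no predecessors for e3 (invoked 4): P3 increments from zero → (0, 0, 0, 1)
no predecessors for e5 (invoked 8): P2 increments from zero → (0, 0, 1, 0)
no predecessors for e1 (invoked 1): P1 increments from zero → (0, 1, 0, 0)
no predecessors for e2 (invoked 3): P0 increments from zero → (1, 0, 0, 0)
VC(e4, invoked at 6): max of VC(e3)=(0, 0, 0, 1), then +1 on thread P3 → (0, 0, 0, 2)
VC(e6, invoked at 10): max of VC(e3)=(0, 0, 0, 1), VC(e5)=(0, 0, 1, 0), then +1 on thread P2 → (0, 0, 2, 1)
target: VC(e6) = (0, 0, 2, 1)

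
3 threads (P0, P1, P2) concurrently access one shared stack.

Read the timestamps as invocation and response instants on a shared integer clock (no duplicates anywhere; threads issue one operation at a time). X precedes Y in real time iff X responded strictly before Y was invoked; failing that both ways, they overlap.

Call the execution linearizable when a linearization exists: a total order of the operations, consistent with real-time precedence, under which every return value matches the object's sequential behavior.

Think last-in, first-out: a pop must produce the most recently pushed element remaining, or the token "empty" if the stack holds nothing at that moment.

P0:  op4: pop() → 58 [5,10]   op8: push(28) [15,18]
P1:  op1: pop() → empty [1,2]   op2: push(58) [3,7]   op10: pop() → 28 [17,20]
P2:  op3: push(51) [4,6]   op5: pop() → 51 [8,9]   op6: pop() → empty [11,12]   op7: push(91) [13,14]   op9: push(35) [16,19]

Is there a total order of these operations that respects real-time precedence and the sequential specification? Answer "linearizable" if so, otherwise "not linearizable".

witness order: op1, op2, op3, op5, op4, op6, op7, op8, op10, op9
step 1: op1 pop() → empty — stack <>
step 2: op2 push(58) — stack <58>
step 3: op3 push(51) — stack <58,51>
step 4: op5 pop() → 51 — stack <58>
step 5: op4 pop() → 58 — stack <>
step 6: op6 pop() → empty — stack <>
step 7: op7 push(91) — stack <91>
step 8: op8 push(28) — stack <91,28>
step 9: op10 pop() → 28 — stack <91>
step 10: op9 push(35) — stack <91,35>

linearizable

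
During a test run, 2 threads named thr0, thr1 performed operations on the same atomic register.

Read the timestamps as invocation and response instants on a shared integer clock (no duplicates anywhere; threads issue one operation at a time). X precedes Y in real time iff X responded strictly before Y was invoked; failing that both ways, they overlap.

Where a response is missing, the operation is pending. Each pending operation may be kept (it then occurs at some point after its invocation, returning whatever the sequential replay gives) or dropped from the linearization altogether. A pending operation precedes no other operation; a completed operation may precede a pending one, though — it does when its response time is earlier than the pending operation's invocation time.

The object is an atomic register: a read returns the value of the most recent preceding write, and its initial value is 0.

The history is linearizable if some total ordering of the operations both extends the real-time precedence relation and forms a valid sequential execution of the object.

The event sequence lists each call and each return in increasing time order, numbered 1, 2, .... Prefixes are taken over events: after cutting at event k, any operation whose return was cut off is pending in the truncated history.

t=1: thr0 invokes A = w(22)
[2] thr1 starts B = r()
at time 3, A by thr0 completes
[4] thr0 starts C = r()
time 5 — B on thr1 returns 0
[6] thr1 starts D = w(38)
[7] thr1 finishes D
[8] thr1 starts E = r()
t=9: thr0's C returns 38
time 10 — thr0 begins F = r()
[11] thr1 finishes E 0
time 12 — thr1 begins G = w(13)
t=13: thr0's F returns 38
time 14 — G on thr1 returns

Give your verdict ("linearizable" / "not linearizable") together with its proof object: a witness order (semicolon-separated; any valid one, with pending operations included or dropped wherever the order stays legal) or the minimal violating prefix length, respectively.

not linearizable — minimal violating prefix: 11 events

cut after 10 events: linearizable; cut after 11 events (E responds, time 11): not linearizable
5 completed operations, 7 real-time-consistent orders — every atomic register replay fails
including or dropping the 1 pending operation (F) in any combination fails
e.g. A, B, C, D, E (pending dropped): illegal at step 2, since B r() → 0 cannot apply there
e.g. A, B, D, C, E (pending dropped): illegal at step 2, since B r() → 0 cannot apply there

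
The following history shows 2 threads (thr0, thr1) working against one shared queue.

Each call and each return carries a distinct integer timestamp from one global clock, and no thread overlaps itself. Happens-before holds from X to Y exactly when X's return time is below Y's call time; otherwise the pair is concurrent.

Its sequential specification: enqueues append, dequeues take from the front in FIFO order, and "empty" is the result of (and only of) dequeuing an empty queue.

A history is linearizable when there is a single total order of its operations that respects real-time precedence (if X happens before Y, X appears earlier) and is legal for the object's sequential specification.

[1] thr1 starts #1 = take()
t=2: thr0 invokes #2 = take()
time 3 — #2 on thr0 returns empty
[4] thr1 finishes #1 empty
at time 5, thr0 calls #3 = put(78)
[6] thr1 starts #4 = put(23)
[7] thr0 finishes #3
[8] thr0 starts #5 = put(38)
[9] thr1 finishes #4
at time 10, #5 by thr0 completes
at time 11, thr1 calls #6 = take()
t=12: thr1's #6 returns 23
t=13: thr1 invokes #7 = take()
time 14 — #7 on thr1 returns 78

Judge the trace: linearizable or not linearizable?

a witness: #1, #2, #4, #3, #5, #6, #7
1. #1 take() → empty, leaving queue <>
2. #2 take() → empty, leaving queue <>
3. #4 put(23), leaving queue <23>
4. #3 put(78), leaving queue <23,78>
5. #5 put(38), leaving queue <23,78,38>
6. #6 take() → 23, leaving queue <78,38>
7. #7 take() → 78, leaving queue <38>

linearizable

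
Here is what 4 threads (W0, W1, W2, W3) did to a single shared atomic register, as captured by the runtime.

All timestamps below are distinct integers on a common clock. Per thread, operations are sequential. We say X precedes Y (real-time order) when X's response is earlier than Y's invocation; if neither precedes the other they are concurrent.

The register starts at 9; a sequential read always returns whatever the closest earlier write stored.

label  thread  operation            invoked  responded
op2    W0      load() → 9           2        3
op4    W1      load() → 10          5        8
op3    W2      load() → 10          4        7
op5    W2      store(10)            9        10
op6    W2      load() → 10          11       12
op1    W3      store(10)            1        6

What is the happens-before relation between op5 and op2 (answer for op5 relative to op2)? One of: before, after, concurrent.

after

op5 spans [9,10], op2 spans [2,3]
resp(op2)=3 < inv(op5)=9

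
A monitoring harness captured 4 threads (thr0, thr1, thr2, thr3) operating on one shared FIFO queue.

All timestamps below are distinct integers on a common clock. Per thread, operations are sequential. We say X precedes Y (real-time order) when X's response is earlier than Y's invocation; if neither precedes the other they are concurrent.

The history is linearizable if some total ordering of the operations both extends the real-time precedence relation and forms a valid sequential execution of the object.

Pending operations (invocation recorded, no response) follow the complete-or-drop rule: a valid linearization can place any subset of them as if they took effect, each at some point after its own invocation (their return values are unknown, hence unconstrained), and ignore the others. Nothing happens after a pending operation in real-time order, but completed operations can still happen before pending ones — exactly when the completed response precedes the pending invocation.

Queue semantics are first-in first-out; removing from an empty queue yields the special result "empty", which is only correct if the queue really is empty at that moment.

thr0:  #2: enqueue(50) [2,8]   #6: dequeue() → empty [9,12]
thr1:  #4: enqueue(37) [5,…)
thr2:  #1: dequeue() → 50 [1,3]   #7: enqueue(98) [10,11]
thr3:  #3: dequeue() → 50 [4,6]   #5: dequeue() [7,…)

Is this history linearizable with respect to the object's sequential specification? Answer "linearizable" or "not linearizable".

not linearizable

through event 5 a valid linearization exists; event 6 (#3 responding at time 6) ends that
the completed operations (2 total) allow one real-time order; the FIFO queue replay rejects it
completion choices over the 2 pending operations (#2, #4) were checked; none helps
sample order #1, #3 (pending dropped) stalls at step 1 — #1 dequeue() → 50 has no legal effect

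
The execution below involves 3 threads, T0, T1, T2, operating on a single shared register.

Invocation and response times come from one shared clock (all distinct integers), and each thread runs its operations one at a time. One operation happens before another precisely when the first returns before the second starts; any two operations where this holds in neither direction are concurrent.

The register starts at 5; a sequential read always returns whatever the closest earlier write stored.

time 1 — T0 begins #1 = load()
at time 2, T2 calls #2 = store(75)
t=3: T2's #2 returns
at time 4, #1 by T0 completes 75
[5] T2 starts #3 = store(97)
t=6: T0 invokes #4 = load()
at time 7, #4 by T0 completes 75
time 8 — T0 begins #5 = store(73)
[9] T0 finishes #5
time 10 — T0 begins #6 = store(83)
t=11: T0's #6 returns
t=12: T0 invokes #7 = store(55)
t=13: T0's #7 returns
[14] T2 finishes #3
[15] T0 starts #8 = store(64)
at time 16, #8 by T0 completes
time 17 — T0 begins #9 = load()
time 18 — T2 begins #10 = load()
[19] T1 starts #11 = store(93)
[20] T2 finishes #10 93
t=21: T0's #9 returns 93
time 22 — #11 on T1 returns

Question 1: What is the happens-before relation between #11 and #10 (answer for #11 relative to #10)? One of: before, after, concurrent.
concurrent

#11 spans [19,22], #10 spans [18,20]
the intervals overlap in both directions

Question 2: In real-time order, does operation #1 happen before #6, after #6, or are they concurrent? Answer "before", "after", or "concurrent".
before

#1 spans [1,4], #6 spans [10,11]
resp(#1)=4 < inv(#6)=10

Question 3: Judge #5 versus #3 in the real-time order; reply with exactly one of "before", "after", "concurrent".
concurrent

#5 spans [8,9], #3 spans [5,14]
the intervals overlap in both directions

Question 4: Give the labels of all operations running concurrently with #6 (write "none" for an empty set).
#3

#6 spans [10,11]: anything still running between times 10 and 11 counts as concurrent
#1 [1,4]: before
#2 [2,3]: before
#3 [5,14]: concurrent
#4 [6,7]: before
#5 [8,9]: before
#7 [12,13]: after
#8 [15,16]: after
#9 [17,21]: after
#10 [18,20]: after
#11 [19,22]: after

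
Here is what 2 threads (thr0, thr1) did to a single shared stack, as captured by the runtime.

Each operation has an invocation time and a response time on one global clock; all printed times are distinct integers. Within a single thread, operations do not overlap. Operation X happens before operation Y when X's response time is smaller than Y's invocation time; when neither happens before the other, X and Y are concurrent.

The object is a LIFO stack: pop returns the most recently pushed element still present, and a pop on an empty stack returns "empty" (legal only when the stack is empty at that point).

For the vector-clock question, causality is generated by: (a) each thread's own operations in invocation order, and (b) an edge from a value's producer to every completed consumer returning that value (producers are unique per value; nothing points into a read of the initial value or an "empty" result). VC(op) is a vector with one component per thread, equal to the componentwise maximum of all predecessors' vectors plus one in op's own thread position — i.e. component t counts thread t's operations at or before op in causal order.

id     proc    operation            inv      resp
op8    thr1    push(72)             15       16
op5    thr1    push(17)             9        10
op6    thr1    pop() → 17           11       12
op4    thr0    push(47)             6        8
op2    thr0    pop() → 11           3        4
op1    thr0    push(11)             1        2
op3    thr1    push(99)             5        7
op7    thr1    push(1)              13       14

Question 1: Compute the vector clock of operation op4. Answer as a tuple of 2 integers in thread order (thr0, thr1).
(3, 0)

no predecessors for op3 (invoked 5): thr1 increments from zero → (0, 1)
no predecessors for op1 (invoked 1): thr0 increments from zero → (1, 0)
op5 (invocation 9): componentwise max over VC(op3)=(0, 1), +1 at thr1, giving (0, 2)
op2 (invocation 3): componentwise max over VC(op1)=(1, 0), +1 at thr0, giving (2, 0)
op6 (invocation 11): componentwise max over VC(op5)=(0, 2), +1 at thr1, giving (0, 3)
op4 (invocation 6): componentwise max over VC(op2)=(2, 0), +1 at thr0, giving (3, 0)
op7 (invocation 13): componentwise max over VC(op6)=(0, 3), +1 at thr1, giving (0, 4)
op8 (invocation 15): componentwise max over VC(op7)=(0, 4), +1 at thr1, giving (0, 5)
target: VC(op4) = (3, 0)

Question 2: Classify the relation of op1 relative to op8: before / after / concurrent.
before

op1 spans [1,2], op8 spans [15,16]
resp(op1)=2 < inv(op8)=15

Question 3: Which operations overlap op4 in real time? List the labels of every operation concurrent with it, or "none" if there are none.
op3

concurrent with op4 ([6,8]): every op whose interval crosses 6..8
op1 [1,2]: before
op2 [3,4]: before
op3 [5,7]: concurrent
op5 [9,10]: after
op6 [11,12]: after
op7 [13,14]: after
op8 [15,16]: after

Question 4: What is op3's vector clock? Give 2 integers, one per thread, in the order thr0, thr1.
(0, 1)

op3 (invocation 5): nothing precedes it; thr1's component alone gives (0, 1)
op1 (invocation 1): nothing precedes it; thr0's component alone gives (1, 0)
VC(op5, invoked at 9): max of VC(op3)=(0, 1), then +1 on thread thr1 → (0, 2)
VC(op2, invoked at 3): max of VC(op1)=(1, 0), then +1 on thread thr0 → (2, 0)
VC(op6, invoked at 11): max of VC(op5)=(0, 2), then +1 on thread thr1 → (0, 3)
VC(op4, invoked at 6): max of VC(op2)=(2, 0), then +1 on thread thr0 → (3, 0)
VC(op7, invoked at 13): max of VC(op6)=(0, 3), then +1 on thread thr1 → (0, 4)
VC(op8, invoked at 15): max of VC(op7)=(0, 4), then +1 on thread thr1 → (0, 5)
target: VC(op3) = (0, 1)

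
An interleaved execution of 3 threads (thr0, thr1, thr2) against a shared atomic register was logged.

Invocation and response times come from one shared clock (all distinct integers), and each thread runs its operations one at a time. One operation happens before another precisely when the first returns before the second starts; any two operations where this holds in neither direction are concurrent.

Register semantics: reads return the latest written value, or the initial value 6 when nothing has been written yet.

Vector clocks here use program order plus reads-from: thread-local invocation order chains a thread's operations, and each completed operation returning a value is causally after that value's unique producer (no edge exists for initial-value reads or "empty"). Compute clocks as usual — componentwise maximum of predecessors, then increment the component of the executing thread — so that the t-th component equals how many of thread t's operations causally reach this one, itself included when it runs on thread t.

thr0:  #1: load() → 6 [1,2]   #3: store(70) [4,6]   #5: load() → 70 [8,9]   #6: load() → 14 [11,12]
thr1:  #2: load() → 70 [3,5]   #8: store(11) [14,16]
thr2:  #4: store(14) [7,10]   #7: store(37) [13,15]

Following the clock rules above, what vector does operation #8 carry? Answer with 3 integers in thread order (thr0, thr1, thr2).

#4, invoked 7, has no incoming edges; only thr2's bump applies → (0, 0, 1)
#1, invoked 1, has no incoming edges; only thr0's bump applies → (1, 0, 0)
VC(#7, invoked at 13): max of VC(#4)=(0, 0, 1), then +1 on thread thr2 → (0, 0, 2)
VC(#3, invoked at 4): max of VC(#1)=(1, 0, 0), then +1 on thread thr0 → (2, 0, 0)
VC(#2, invoked at 3): max of VC(#3)=(2, 0, 0), then +1 on thread thr1 → (2, 1, 0)
VC(#5, invoked at 8): max of VC(#3)=(2, 0, 0), then +1 on thread thr0 → (3, 0, 0)
VC(#8, invoked at 14): max of VC(#2)=(2, 1, 0), then +1 on thread thr1 → (2, 2, 0)
VC(#6, invoked at 11): max of VC(#4)=(0, 0, 1), VC(#5)=(3, 0, 0), then +1 on thread thr0 → (4, 0, 1)
target: VC(#8) = (2, 2, 0)

(2, 2, 0)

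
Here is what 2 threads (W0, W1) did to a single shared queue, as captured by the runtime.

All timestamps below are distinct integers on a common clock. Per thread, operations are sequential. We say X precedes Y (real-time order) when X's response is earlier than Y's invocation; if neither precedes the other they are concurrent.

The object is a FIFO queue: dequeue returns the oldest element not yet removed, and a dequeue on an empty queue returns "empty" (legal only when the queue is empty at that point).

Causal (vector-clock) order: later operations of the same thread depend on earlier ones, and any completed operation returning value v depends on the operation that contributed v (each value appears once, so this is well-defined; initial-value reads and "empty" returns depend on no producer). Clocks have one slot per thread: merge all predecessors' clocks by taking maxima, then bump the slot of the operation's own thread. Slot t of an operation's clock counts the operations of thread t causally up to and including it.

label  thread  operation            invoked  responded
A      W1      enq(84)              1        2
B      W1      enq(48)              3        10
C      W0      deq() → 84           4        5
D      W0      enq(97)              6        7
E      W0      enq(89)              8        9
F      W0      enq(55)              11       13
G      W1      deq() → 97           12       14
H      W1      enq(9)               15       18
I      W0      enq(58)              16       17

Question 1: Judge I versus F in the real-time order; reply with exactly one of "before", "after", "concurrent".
I spans [16,17], F spans [11,13]
resp(F)=13 < inv(I)=16

after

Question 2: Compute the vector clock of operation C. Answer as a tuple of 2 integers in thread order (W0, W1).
VC(A, invoked at 1): no causal predecessors; +1 on W1 → (0, 1)
VC(B, invoked at 3): max of VC(A)=(0, 1), then +1 on thread W1 → (0, 2)
VC(C, invoked at 4): max of VC(A)=(0, 1), then +1 on thread W0 → (1, 1)
VC(D, invoked at 6): max of VC(C)=(1, 1), then +1 on thread W0 → (2, 1)
VC(E, invoked at 8): max of VC(D)=(2, 1), then +1 on thread W0 → (3, 1)
VC(G, invoked at 12): max of VC(B)=(0, 2), VC(D)=(2, 1), then +1 on thread W1 → (2, 3)
VC(F, invoked at 11): max of VC(E)=(3, 1), then +1 on thread W0 → (4, 1)
VC(H, invoked at 15): max of VC(G)=(2, 3), then +1 on thread W1 → (2, 4)
VC(I, invoked at 16): max of VC(F)=(4, 1), then +1 on thread W0 → (5, 1)
target: VC(C) = (1, 1)

(1, 1)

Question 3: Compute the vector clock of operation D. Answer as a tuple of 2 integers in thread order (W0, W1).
root op A, invoked 1: fresh clock plus W1's own tick → (0, 1)
B, invoked 3, takes VC(A)=(0, 1) under max, adds 1 for W1 → (0, 2)
C, invoked 4, takes VC(A)=(0, 1) under max, adds 1 for W0 → (1, 1)
D, invoked 6, takes VC(C)=(1, 1) under max, adds 1 for W0 → (2, 1)
E, invoked 8, takes VC(D)=(2, 1) under max, adds 1 for W0 → (3, 1)
G, invoked 12, takes VC(B)=(0, 2), VC(D)=(2, 1) under max, adds 1 for W1 → (2, 3)
F, invoked 11, takes VC(E)=(3, 1) under max, adds 1 for W0 → (4, 1)
H, invoked 15, takes VC(G)=(2, 3) under max, adds 1 for W1 → (2, 4)
I, invoked 16, takes VC(F)=(4, 1) under max, adds 1 for W0 → (5, 1)
target: VC(D) = (2, 1)

(2, 1)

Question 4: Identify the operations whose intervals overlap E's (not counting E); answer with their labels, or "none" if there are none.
E runs from 8 to 9; window-overlapping ops are concurrent
A [1,2]: before
B [3,10]: concurrent
C [4,5]: before
D [6,7]: before
F [11,13]: after
G [12,14]: after
H [15,18]: after
I [16,17]: after

B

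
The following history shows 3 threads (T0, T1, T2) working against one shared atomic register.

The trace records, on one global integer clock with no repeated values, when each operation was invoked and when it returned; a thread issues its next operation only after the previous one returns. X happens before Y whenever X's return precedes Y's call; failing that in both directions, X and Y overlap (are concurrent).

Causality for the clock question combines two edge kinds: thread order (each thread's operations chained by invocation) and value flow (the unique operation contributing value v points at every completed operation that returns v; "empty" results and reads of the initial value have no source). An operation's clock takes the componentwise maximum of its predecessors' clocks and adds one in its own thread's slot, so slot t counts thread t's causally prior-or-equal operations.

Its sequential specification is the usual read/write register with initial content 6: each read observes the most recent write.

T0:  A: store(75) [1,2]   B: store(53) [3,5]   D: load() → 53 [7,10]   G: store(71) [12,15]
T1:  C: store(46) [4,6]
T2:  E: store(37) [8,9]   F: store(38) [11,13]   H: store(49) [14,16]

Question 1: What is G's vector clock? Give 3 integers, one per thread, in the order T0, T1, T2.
Answer: (4, 0, 0)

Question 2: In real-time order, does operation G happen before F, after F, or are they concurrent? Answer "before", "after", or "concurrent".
Answer: concurrent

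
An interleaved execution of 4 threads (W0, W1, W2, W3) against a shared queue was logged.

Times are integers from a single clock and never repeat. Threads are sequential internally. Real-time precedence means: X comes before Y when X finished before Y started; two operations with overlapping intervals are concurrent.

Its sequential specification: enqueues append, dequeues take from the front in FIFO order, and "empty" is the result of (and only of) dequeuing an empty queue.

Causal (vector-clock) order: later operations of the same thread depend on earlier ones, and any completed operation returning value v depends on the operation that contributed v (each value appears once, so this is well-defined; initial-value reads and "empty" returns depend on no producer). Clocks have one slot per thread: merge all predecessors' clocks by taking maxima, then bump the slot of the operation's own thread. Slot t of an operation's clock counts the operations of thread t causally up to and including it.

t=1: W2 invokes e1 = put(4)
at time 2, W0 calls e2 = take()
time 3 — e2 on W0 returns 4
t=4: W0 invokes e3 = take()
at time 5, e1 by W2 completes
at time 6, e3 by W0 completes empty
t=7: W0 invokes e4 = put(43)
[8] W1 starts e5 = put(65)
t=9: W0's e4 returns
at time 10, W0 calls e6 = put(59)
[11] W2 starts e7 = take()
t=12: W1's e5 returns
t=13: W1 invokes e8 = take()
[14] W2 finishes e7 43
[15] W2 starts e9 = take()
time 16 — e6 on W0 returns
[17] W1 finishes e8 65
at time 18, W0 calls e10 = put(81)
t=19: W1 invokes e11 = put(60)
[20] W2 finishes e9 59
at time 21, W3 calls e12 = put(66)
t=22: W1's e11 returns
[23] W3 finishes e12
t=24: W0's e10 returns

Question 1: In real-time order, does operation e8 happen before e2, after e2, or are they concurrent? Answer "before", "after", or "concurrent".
after

e8 spans [13,17], e2 spans [2,3]
resp(e2)=3 < inv(e8)=13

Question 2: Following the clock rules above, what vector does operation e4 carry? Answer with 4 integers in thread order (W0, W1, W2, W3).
(3, 0, 1, 0)

e12, invoked 21, has no incoming edges; only W3's bump applies → (0, 0, 0, 1)
e1, invoked 1, has no incoming edges; only W2's bump applies → (0, 0, 1, 0)
e5, invoked 8, has no incoming edges; only W1's bump applies → (0, 1, 0, 0)
from VC(e5)=(0, 1, 0, 0), e8 (invoked 13) maxes components and bumps W1 → (0, 2, 0, 0)
from VC(e1)=(0, 0, 1, 0), e2 (invoked 2) maxes components and bumps W0 → (1, 0, 1, 0)
from VC(e8)=(0, 2, 0, 0), e11 (invoked 19) maxes components and bumps W1 → (0, 3, 0, 0)
from VC(e2)=(1, 0, 1, 0), e3 (invoked 4) maxes components and bumps W0 → (2, 0, 1, 0)
from VC(e3)=(2, 0, 1, 0), e4 (invoked 7) maxes components and bumps W0 → (3, 0, 1, 0)
from VC(e1)=(0, 0, 1, 0), VC(e4)=(3, 0, 1, 0), e7 (invoked 11) maxes components and bumps W2 → (3, 0, 2, 0)
from VC(e4)=(3, 0, 1, 0), e6 (invoked 10) maxes components and bumps W0 → (4, 0, 1, 0)
from VC(e6)=(4, 0, 1, 0), e10 (invoked 18) maxes components and bumps W0 → (5, 0, 1, 0)
from VC(e6)=(4, 0, 1, 0), VC(e7)=(3, 0, 2, 0), e9 (invoked 15) maxes components and bumps W2 → (4, 0, 3, 0)
target: VC(e4) = (3, 0, 1, 0)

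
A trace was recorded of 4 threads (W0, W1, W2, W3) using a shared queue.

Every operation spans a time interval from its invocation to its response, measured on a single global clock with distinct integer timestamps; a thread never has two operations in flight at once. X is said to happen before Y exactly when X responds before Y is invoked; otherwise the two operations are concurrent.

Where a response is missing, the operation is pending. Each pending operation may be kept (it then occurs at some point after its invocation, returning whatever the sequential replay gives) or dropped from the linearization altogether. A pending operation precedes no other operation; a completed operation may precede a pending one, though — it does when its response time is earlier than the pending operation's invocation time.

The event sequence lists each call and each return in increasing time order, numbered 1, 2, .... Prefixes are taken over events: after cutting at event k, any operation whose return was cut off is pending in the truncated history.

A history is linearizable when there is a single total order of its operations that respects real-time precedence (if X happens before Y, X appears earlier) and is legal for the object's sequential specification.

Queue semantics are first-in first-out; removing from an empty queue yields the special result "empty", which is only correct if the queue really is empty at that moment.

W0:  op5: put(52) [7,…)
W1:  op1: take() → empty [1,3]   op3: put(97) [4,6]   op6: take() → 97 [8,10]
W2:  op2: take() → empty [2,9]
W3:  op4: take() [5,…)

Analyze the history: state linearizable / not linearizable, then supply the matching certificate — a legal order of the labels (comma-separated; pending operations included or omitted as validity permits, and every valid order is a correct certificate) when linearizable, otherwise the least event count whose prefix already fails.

linearizable — witness: op1, op2, op3, op5, op6

after step 1 (op1 take() → empty): queue <>
after step 2 (op2 take() → empty): queue <>
after step 3 (op3 put(97)): queue <97>
after step 4 (op5 put(52) (pending, included)): queue <97,52>
after step 5 (op6 take() → 97): queue <52>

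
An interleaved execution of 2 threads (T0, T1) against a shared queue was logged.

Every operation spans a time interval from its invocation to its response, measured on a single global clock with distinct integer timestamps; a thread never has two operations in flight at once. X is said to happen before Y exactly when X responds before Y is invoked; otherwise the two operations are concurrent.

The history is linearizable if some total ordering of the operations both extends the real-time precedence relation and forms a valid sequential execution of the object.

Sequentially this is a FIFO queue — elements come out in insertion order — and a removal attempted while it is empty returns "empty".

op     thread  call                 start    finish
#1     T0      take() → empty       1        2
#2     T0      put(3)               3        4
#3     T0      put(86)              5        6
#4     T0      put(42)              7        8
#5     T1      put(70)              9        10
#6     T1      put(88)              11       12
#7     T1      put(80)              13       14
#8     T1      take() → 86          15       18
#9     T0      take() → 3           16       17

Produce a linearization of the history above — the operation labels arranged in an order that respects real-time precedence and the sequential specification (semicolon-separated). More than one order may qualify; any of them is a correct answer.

#1; #2; #3; #4; #5; #6; #7; #9; #8

after step 1 (#1 take() → empty): queue <>
after step 2 (#2 put(3)): queue <3>
after step 3 (#3 put(86)): queue <3,86>
after step 4 (#4 put(42)): queue <3,86,42>
after step 5 (#5 put(70)): queue <3,86,42,70>
after step 6 (#6 put(88)): queue <3,86,42,70,88>
after step 7 (#7 put(80)): queue <3,86,42,70,88,80>
after step 8 (#9 take() → 3): queue <86,42,70,88,80>
after step 9 (#8 take() → 86): queue <42,70,88,80>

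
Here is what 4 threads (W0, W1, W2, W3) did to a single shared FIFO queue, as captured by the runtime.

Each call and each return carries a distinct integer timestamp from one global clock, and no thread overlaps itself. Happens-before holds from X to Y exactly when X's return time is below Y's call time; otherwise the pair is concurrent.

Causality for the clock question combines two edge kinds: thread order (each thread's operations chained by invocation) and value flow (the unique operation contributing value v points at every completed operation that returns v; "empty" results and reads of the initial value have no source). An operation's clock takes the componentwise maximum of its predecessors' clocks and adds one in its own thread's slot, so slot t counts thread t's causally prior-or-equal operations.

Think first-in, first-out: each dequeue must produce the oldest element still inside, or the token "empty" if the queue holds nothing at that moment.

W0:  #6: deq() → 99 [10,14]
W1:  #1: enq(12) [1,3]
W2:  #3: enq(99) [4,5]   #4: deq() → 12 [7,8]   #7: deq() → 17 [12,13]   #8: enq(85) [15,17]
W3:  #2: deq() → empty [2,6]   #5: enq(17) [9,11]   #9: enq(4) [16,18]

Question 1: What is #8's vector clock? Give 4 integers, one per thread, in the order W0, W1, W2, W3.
Answer: (0, 1, 4, 2)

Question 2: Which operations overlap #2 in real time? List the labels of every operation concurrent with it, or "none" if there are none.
Answer: #1, #3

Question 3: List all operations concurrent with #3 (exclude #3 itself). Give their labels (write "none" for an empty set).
Answer: #2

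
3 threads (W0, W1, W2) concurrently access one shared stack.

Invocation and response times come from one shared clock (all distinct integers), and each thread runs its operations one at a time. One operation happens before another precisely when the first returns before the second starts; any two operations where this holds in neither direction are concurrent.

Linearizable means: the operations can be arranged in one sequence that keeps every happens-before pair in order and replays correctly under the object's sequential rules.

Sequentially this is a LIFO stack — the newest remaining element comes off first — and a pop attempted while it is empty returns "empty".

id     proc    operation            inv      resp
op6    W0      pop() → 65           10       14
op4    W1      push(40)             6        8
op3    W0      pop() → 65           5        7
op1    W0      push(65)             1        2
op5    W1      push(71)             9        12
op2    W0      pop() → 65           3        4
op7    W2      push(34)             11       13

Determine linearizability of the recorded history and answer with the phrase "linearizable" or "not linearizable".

already the first 7 events (up to op3's response at time 7) admit no linearization; the first 6 still do
a single order respects real time; the 3 completed stack operations fail replay along it
include/drop combinations of the 1 pending operation (op4) were all tried; none helps
e.g. op1, op2, op3 (pending dropped): illegal at step 3, since op3 pop() → 65 cannot apply there

not linearizable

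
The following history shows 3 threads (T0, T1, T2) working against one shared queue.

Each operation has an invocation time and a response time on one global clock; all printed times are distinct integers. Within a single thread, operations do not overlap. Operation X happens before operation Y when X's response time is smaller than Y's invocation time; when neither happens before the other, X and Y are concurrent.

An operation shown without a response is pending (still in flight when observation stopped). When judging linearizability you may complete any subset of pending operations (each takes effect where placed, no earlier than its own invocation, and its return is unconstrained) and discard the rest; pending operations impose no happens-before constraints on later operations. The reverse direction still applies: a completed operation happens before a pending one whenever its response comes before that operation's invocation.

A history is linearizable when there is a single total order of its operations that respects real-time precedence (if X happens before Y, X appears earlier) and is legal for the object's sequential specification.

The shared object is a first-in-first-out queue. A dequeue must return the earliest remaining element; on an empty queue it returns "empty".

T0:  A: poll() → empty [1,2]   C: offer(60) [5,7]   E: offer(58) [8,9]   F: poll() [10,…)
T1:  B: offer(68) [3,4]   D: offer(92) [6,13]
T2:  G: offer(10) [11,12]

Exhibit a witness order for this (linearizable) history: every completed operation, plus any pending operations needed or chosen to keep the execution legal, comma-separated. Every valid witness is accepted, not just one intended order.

A, B, C, D, E, F, G

1. A poll() → empty, leaving queue <>
2. B offer(68), leaving queue <68>
3. C offer(60), leaving queue <68,60>
4. D offer(92), leaving queue <68,60,92>
5. E offer(58), leaving queue <68,60,92,58>
6. F poll() (pending, included), leaving queue <60,92,58>
7. G offer(10), leaving queue <60,92,58,10>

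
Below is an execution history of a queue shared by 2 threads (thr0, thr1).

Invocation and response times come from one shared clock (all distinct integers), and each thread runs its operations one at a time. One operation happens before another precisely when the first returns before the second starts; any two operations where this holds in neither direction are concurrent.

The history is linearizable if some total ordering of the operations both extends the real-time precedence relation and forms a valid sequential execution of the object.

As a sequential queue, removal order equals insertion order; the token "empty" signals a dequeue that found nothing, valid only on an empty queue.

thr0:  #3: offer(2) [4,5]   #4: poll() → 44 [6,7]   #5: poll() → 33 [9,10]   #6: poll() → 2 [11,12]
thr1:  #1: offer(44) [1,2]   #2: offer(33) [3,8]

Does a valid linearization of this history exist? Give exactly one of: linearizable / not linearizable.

linearizable

a witness: #1, #2, #3, #4, #5, #6
1. #1 offer(44), leaving queue <44>
2. #2 offer(33), leaving queue <44,33>
3. #3 offer(2), leaving queue <44,33,2>
4. #4 poll() → 44, leaving queue <33,2>
5. #5 poll() → 33, leaving queue <2>
6. #6 poll() → 2, leaving queue <>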